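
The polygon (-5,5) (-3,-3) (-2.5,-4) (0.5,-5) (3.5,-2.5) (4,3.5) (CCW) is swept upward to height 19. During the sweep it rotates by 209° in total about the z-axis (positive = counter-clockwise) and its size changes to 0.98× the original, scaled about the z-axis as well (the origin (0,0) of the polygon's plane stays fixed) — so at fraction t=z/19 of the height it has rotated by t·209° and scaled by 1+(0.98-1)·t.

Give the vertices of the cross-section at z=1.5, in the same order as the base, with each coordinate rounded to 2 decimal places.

t = z/height = 1.5/19 = 0.0789474
s = 1 + (scale-1)·z/height = 1 + (0.98-1)·1.5/19 = 0.998421
θ = twist·z/height = 209°·1.5/19 = 16.5000° = 0.287979 rad
cos θ = 0.958820, sin θ = 0.284015 (intermediates below are computed at full precision and shown rounded to 5 d.p.)
v1: (-5,5) → rotate → (-6.21418,3.37402) → ×s → (-6.20436,3.36869) → (-6.20,3.37)
v2: (-3,-3) → rotate → (-2.02441,-3.72851) → ×s → (-2.02122,-3.72262) → (-2.02,-3.72)
v3: (-2.5,-4) → rotate → (-1.26099,-4.54532) → ×s → (-1.25900,-4.53814) → (-1.26,-4.54)
v4: (0.5,-5) → rotate → (1.89949,-4.65209) → ×s → (1.89649,-4.64475) → (1.90,-4.64)
v5: (3.5,-2.5) → rotate → (4.06591,-1.40300) → ×s → (4.05949,-1.40078) → (4.06,-1.40)
v6: (4,3.5) → rotate → (2.84123,4.49193) → ×s → (2.83674,4.48484) → (2.84,4.48)

Cross-section at z=1.5: (-6.20,3.37) (-2.02,-3.72) (-1.26,-4.54) (1.90,-4.64) (4.06,-1.40) (2.84,4.48)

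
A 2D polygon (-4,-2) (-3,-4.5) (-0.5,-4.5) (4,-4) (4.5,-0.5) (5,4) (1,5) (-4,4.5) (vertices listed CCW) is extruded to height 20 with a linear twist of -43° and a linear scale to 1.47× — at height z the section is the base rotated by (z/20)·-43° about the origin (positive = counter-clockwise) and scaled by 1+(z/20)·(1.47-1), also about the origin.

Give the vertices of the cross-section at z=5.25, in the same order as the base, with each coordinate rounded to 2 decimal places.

Cross-section at z=5.25: (-4.85,-1.32) (-4.29,-4.30) (-1.54,-4.85) (3.53,-5.29) (4.85,-1.54) (6.39,3.31) (2.20,5.29) (-3.42,5.84)

t = z/height = 5.25/20 = 0.2625
s = 1 + (scale-1)·z/height = 1 + (1.47-1)·5.25/20 = 1.123375
θ = twist·z/height = -43°·5.25/20 = -11.2875° = -0.197004 rad
cos θ = 0.980657, sin θ = -0.195732 (intermediates below are computed at full precision and shown rounded to 5 d.p.)
v1: (-4,-2) → rotate → (-4.31409,-1.17839) → ×s → (-4.84635,-1.32377) → (-4.85,-1.32)
v2: (-3,-4.5) → rotate → (-3.82277,-3.82576) → ×s → (-4.29440,-4.29776) → (-4.29,-4.30)
v3: (-0.5,-4.5) → rotate → (-1.37112,-4.31509) → ×s → (-1.54029,-4.84747) → (-1.54,-4.85)
v4: (4,-4) → rotate → (3.13970,-4.70556) → ×s → (3.52706,-5.28611) → (3.53,-5.29)
v5: (4.5,-0.5) → rotate → (4.31509,-1.37112) → ×s → (4.84747,-1.54029) → (4.85,-1.54)
v6: (5,4) → rotate → (5.68622,2.94397) → ×s → (6.38775,3.30718) → (6.39,3.31)
v7: (1,5) → rotate → (1.95932,4.70755) → ×s → (2.20105,5.28835) → (2.20,5.29)
v8: (-4,4.5) → rotate → (-3.04183,5.19589) → ×s → (-3.41712,5.83693) → (-3.42,5.84)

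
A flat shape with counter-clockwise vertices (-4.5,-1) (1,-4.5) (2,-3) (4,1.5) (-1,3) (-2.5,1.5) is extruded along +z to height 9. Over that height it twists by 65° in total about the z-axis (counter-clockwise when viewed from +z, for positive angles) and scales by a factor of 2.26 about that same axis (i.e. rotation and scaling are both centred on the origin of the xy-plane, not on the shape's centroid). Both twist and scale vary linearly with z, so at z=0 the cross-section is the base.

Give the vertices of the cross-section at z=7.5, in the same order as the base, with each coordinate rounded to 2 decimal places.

t = z/height = 7.5/9 = 0.833333
s = 1 + (scale-1)·z/height = 1 + (2.26-1)·7.5/9 = 2.050000
θ = twist·z/height = 65°·7.5/9 = 54.1667° = 0.945387 rad
cos θ = 0.585429, sin θ = 0.810723 (intermediates below are computed at full precision and shown rounded to 5 d.p.)
v1: (-4.5,-1) → rotate → (-1.82371,-4.23368) → ×s → (-3.73860,-8.67905) → (-3.74,-8.68)
v2: (1,-4.5) → rotate → (4.23368,-1.82371) → ×s → (8.67905,-3.73860) → (8.68,-3.74)
v3: (2,-3) → rotate → (3.60303,-0.13484) → ×s → (7.38621,-0.27643) → (7.39,-0.28)
v4: (4,1.5) → rotate → (1.12563,4.12104) → ×s → (2.30755,8.44813) → (2.31,8.45)
v5: (-1,3) → rotate → (-3.01760,0.94556) → ×s → (-6.18608,1.93841) → (-6.19,1.94)
v6: (-2.5,1.5) → rotate → (-2.67966,-1.14866) → ×s → (-5.49330,-2.35476) → (-5.49,-2.35)

Cross-section at z=7.5: (-3.74,-8.68) (8.68,-3.74) (7.39,-0.28) (2.31,8.45) (-6.19,1.94) (-5.49,-2.35)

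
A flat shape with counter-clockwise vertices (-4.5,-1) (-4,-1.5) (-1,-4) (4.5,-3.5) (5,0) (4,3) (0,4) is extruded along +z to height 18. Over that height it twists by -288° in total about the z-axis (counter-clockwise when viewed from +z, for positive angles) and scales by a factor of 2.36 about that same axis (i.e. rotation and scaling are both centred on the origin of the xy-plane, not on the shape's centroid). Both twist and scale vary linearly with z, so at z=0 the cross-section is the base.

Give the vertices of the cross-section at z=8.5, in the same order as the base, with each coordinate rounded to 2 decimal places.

Cross-section at z=8.5: (4.18,6.31) (3.01,6.34) (-3.38,5.87) (-9.31,-1.00) (-5.91,-5.70) (-1.30,-8.11) (4.56,-4.73)

t = z/height = 8.5/18 = 0.472222
s = 1 + (scale-1)·z/height = 1 + (2.36-1)·8.5/18 = 1.642222
θ = twist·z/height = -288°·8.5/18 = -136.0000° = -2.373648 rad
cos θ = -0.719340, sin θ = -0.694658 (intermediates below are computed at full precision and shown rounded to 5 d.p.)
v1: (-4.5,-1) → rotate → (2.54237,3.84530) → ×s → (4.17514,6.31484) → (4.18,6.31)
v2: (-4,-1.5) → rotate → (1.83537,3.85764) → ×s → (3.01409,6.33511) → (3.01,6.34)
v3: (-1,-4) → rotate → (-2.05929,3.57202) → ×s → (-3.38182,5.86605) → (-3.38,5.87)
v4: (4.5,-3.5) → rotate → (-5.66833,-0.60827) → ×s → (-9.30866,-0.99892) → (-9.31,-1.00)
v5: (5,0) → rotate → (-3.59670,-3.47329) → ×s → (-5.90658,-5.70392) → (-5.91,-5.70)
v6: (4,3) → rotate → (-0.79338,-4.93665) → ×s → (-1.30291,-8.10708) → (-1.30,-8.11)
v7: (0,4) → rotate → (2.77863,-2.87736) → ×s → (4.56313,-4.72526) → (4.56,-4.73)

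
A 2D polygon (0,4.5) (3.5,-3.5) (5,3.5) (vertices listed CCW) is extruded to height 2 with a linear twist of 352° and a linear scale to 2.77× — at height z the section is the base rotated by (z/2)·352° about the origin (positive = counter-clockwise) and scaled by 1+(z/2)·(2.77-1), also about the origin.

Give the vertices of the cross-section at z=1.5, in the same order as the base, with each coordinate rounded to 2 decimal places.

Cross-section at z=1.5: (10.42,-1.09) (-8.95,-7.25) (6.89,-12.43)

t = z/height = 1.5/2 = 0.75
s = 1 + (scale-1)·z/height = 1 + (2.77-1)·1.5/2 = 2.327500
θ = twist·z/height = 352°·1.5/2 = 264.0000° = 4.607669 rad
cos θ = -0.104528, sin θ = -0.994522 (intermediates below are computed at full precision and shown rounded to 5 d.p.)
v1: (0,4.5) → rotate → (4.47535,-0.47038) → ×s → (10.41637,-1.09480) → (10.42,-1.09)
v2: (3.5,-3.5) → rotate → (-3.84668,-3.11498) → ×s → (-8.95314,-7.25011) → (-8.95,-7.25)
v3: (5,3.5) → rotate → (2.95818,-5.33846) → ×s → (6.88517,-12.42526) → (6.89,-12.43)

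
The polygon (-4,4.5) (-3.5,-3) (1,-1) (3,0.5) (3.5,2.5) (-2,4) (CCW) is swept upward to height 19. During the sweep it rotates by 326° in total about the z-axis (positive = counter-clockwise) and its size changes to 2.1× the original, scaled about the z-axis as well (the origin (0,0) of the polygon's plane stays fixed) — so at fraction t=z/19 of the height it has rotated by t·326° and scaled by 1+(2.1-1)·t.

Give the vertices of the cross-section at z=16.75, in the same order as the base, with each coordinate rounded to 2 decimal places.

t = z/height = 16.75/19 = 0.881579
s = 1 + (scale-1)·z/height = 1 + (2.1-1)·16.75/19 = 1.969737
θ = twist·z/height = 326°·16.75/19 = 287.3947° = 5.015984 rad
cos θ = 0.298953, sin θ = -0.954268 (intermediates below are computed at full precision and shown rounded to 5 d.p.)
v1: (-4,4.5) → rotate → (3.09839,5.16236) → ×s → (6.10302,10.16849) → (6.10,10.17)
v2: (-3.5,-3) → rotate → (-3.90914,2.44308) → ×s → (-7.69998,4.81222) → (-7.70,4.81)
v3: (1,-1) → rotate → (-0.65531,-1.25322) → ×s → (-1.29080,-2.46852) → (-1.29,-2.47)
v4: (3,0.5) → rotate → (1.37399,-2.71333) → ×s → (2.70641,-5.34454) → (2.71,-5.34)
v5: (3.5,2.5) → rotate → (3.43201,-2.59255) → ×s → (6.76015,-5.10665) → (6.76,-5.11)
v6: (-2,4) → rotate → (3.21916,3.10435) → ×s → (6.34091,6.11475) → (6.34,6.11)

Cross-section at z=16.75: (6.10,10.17) (-7.70,4.81) (-1.29,-2.47) (2.71,-5.34) (6.76,-5.11) (6.34,6.11)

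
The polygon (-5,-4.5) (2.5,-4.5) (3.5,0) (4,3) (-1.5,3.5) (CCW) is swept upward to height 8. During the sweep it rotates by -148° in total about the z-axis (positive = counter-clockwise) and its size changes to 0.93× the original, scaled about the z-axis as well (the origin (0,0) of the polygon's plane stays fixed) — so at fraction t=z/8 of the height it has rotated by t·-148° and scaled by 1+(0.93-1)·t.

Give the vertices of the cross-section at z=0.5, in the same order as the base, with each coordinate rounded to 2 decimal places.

t = z/height = 0.5/8 = 0.0625
s = 1 + (scale-1)·z/height = 1 + (0.93-1)·0.5/8 = 0.995625
θ = twist·z/height = -148°·0.5/8 = -9.2500° = -0.161443 rad
cos θ = 0.986996, sin θ = -0.160743 (intermediates below are computed at full precision and shown rounded to 5 d.p.)
v1: (-5,-4.5) → rotate → (-5.65832,-3.63777) → ×s → (-5.63357,-3.62186) → (-5.63,-3.62)
v2: (2.5,-4.5) → rotate → (1.74415,-4.84334) → ×s → (1.73652,-4.82215) → (1.74,-4.82)
v3: (3.5,0) → rotate → (3.45449,-0.56260) → ×s → (3.43937,-0.56014) → (3.44,-0.56)
v4: (4,3) → rotate → (4.43021,2.31802) → ×s → (4.41083,2.30788) → (4.41,2.31)
v5: (-1.5,3.5) → rotate → (-0.91790,3.69560) → ×s → (-0.91388,3.67943) → (-0.91,3.68)

Cross-section at z=0.5: (-5.63,-3.62) (1.74,-4.82) (3.44,-0.56) (4.41,2.31) (-0.91,3.68)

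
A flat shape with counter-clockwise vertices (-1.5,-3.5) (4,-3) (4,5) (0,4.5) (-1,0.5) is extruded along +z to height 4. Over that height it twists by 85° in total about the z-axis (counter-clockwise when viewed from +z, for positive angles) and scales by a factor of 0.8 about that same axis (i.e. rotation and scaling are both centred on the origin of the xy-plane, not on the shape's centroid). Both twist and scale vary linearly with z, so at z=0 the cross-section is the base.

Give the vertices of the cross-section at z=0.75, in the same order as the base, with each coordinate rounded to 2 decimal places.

t = z/height = 0.75/4 = 0.1875
s = 1 + (scale-1)·z/height = 1 + (0.8-1)·0.75/4 = 0.962500
θ = twist·z/height = 85°·0.75/4 = 15.9375° = 0.278162 rad
cos θ = 0.961562, sin θ = 0.274589 (intermediates below are computed at full precision and shown rounded to 5 d.p.)
v1: (-1.5,-3.5) → rotate → (-0.48128,-3.77735) → ×s → (-0.46323,-3.63570) → (-0.46,-3.64)
v2: (4,-3) → rotate → (4.67001,-1.78633) → ×s → (4.49489,-1.71934) → (4.49,-1.72)
v3: (4,5) → rotate → (2.47330,5.90616) → ×s → (2.38056,5.68468) → (2.38,5.68)
v4: (0,4.5) → rotate → (-1.23565,4.32703) → ×s → (-1.18931,4.16476) → (-1.19,4.16)
v5: (-1,0.5) → rotate → (-1.09886,0.20619) → ×s → (-1.05765,0.19846) → (-1.06,0.20)

Cross-section at z=0.75: (-0.46,-3.64) (4.49,-1.72) (2.38,5.68) (-1.19,4.16) (-1.06,0.20)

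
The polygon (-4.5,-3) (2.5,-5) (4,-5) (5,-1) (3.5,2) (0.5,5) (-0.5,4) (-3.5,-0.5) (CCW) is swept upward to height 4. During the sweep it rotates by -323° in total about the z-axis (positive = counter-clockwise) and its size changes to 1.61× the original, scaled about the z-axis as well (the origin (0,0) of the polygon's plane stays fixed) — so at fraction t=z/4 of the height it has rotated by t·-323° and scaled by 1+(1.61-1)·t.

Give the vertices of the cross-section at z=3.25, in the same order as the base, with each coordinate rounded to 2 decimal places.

Cross-section at z=3.25: (5.33,-6.08) (6.92,4.69) (6.63,6.91) (0.50,7.61) (-3.65,4.80) (-7.51,-0.24) (-5.83,-1.53) (1.43,-5.09)

t = z/height = 3.25/4 = 0.8125
s = 1 + (scale-1)·z/height = 1 + (1.61-1)·3.25/4 = 1.495625
θ = twist·z/height = -323°·3.25/4 = -262.4375° = -4.580398 rad
cos θ = -0.131608, sin θ = 0.991302 (intermediates below are computed at full precision and shown rounded to 5 d.p.)
v1: (-4.5,-3) → rotate → (3.56614,-4.06604) → ×s → (5.33361,-6.08126) → (5.33,-6.08)
v2: (2.5,-5) → rotate → (4.62749,3.13629) → ×s → (6.92099,4.69072) → (6.92,4.69)
v3: (4,-5) → rotate → (4.43008,4.62325) → ×s → (6.62574,6.91464) → (6.63,6.91)
v4: (5,-1) → rotate → (0.33326,5.08812) → ×s → (0.49844,7.60992) → (0.50,7.61)
v5: (3.5,2) → rotate → (-2.44323,3.20634) → ×s → (-3.65416,4.79548) → (-3.65,4.80)
v6: (0.5,5) → rotate → (-5.02231,-0.16239) → ×s → (-7.51150,-0.24287) → (-7.51,-0.24)
v7: (-0.5,4) → rotate → (-3.89940,-1.02208) → ×s → (-5.83205,-1.52865) → (-5.83,-1.53)
v8: (-3.5,-0.5) → rotate → (0.95628,-3.40375) → ×s → (1.43023,-5.09074) → (1.43,-5.09)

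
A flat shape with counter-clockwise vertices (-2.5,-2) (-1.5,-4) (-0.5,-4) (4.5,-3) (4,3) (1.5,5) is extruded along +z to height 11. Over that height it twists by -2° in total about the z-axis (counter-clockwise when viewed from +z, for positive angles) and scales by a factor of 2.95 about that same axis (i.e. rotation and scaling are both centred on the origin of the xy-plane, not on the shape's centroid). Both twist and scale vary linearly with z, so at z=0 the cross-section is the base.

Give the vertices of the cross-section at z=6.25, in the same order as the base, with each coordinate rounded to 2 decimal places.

Cross-section at z=6.25: (-5.35,-4.11) (-3.33,-8.37) (-1.22,-8.41) (9.36,-6.51) (8.56,6.16) (3.37,10.47)

t = z/height = 6.25/11 = 0.568182
s = 1 + (scale-1)·z/height = 1 + (2.95-1)·6.25/11 = 2.107955
θ = twist·z/height = -2°·6.25/11 = -1.1364° = -0.019833 rad
cos θ = 0.999803, sin θ = -0.019832 (intermediates below are computed at full precision and shown rounded to 5 d.p.)
v1: (-2.5,-2) → rotate → (-2.53917,-1.95003) → ×s → (-5.35246,-4.11057) → (-5.35,-4.11)
v2: (-1.5,-4) → rotate → (-1.57903,-3.96947) → ×s → (-3.32853,-8.36745) → (-3.33,-8.37)
v3: (-0.5,-4) → rotate → (-0.57923,-3.98930) → ×s → (-1.22099,-8.40926) → (-1.22,-8.41)
v4: (4.5,-3) → rotate → (4.43962,-3.08865) → ×s → (9.35852,-6.51074) → (9.36,-6.51)
v5: (4,3) → rotate → (4.05871,2.92008) → ×s → (8.55557,6.15540) → (8.56,6.16)
v6: (1.5,5) → rotate → (1.59886,4.96927) → ×s → (3.37033,10.47499) → (3.37,10.47)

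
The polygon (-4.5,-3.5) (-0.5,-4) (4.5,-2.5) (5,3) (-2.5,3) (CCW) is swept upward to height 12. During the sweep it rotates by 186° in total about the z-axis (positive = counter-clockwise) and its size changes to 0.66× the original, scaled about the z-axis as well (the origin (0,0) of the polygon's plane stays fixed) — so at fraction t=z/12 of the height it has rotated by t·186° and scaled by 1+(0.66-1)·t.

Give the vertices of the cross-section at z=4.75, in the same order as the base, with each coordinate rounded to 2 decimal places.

Cross-section at z=4.75: (1.81,-4.59) (3.20,-1.39) (3.17,3.13) (-1.27,4.88) (-3.10,-1.34)

t = z/height = 4.75/12 = 0.395833
s = 1 + (scale-1)·z/height = 1 + (0.66-1)·4.75/12 = 0.865417
θ = twist·z/height = 186°·4.75/12 = 73.6250° = 1.284999 rad
cos θ = 0.281923, sin θ = 0.959437 (intermediates below are computed at full precision and shown rounded to 5 d.p.)
v1: (-4.5,-3.5) → rotate → (2.08938,-5.30420) → ×s → (1.80818,-4.59034) → (1.81,-4.59)
v2: (-0.5,-4) → rotate → (3.69679,-1.60741) → ×s → (3.19926,-1.39108) → (3.20,-1.39)
v3: (4.5,-2.5) → rotate → (3.66725,3.61266) → ×s → (3.17370,3.12646) → (3.17,3.13)
v4: (5,3) → rotate → (-1.46870,5.64295) → ×s → (-1.27103,4.88351) → (-1.27,4.88)
v5: (-2.5,3) → rotate → (-3.58312,-1.55282) → ×s → (-3.10089,-1.34384) → (-3.10,-1.34)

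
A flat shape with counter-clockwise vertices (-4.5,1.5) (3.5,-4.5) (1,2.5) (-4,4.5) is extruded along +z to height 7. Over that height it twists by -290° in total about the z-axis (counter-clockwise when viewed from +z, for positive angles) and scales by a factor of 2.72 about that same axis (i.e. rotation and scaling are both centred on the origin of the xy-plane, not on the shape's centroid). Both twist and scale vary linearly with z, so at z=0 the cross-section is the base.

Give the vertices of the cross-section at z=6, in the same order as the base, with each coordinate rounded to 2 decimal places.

Cross-section at z=6: (0.61,-11.72) (7.20,12.13) (-6.66,0.04) (-6.75,-13.28)

t = z/height = 6/7 = 0.857143
s = 1 + (scale-1)·z/height = 1 + (2.72-1)·6/7 = 2.474286
θ = twist·z/height = -290°·6/7 = -248.5714° = -4.338390 rad
cos θ = -0.365341, sin θ = 0.930874 (intermediates below are computed at full precision and shown rounded to 5 d.p.)
v1: (-4.5,1.5) → rotate → (0.24772,-4.73694) → ×s → (0.61294,-11.72055) → (0.61,-11.72)
v2: (3.5,-4.5) → rotate → (2.91024,4.90209) → ×s → (7.20076,12.12918) → (7.20,12.13)
v3: (1,2.5) → rotate → (-2.69253,0.01752) → ×s → (-6.66208,0.04335) → (-6.66,0.04)
v4: (-4,4.5) → rotate → (-2.72757,-5.36753) → ×s → (-6.74878,-13.28080) → (-6.75,-13.28)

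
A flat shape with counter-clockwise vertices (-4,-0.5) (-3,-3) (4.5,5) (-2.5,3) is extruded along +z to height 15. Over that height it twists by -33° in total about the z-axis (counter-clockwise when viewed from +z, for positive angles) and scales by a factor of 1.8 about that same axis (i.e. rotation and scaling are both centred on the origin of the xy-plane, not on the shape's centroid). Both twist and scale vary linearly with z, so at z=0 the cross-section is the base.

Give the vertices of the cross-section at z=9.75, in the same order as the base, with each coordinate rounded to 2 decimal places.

Cross-section at z=9.75: (-5.94,1.52) (-5.91,-2.58) (9.15,4.57) (-1.87,5.63)

t = z/height = 9.75/15 = 0.65
s = 1 + (scale-1)·z/height = 1 + (1.8-1)·9.75/15 = 1.520000
θ = twist·z/height = -33°·9.75/15 = -21.4500° = -0.374373 rad
cos θ = 0.930737, sin θ = -0.365689 (intermediates below are computed at full precision and shown rounded to 5 d.p.)
v1: (-4,-0.5) → rotate → (-3.90579,0.99739) → ×s → (-5.93680,1.51603) → (-5.94,1.52)
v2: (-3,-3) → rotate → (-3.88928,-1.69514) → ×s → (-5.91170,-2.57662) → (-5.91,-2.58)
v3: (4.5,5) → rotate → (6.01676,3.00808) → ×s → (9.14548,4.57229) → (9.15,4.57)
v4: (-2.5,3) → rotate → (-1.22978,3.70643) → ×s → (-1.86926,5.63378) → (-1.87,5.63)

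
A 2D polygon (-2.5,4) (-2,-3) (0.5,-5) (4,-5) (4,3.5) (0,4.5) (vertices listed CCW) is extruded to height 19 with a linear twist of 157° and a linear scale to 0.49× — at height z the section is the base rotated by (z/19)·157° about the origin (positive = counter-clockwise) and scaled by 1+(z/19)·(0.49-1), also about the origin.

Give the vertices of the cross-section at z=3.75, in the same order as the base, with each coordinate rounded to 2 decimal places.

Cross-section at z=3.75: (-3.78,1.93) (-0.15,-3.24) (2.70,-3.62) (5.40,-2.00) (1.46,4.55) (-2.08,3.47)

t = z/height = 3.75/19 = 0.197368
s = 1 + (scale-1)·z/height = 1 + (0.49-1)·3.75/19 = 0.899342
θ = twist·z/height = 157°·3.75/19 = 30.9868° = 0.540822 rad
cos θ = 0.857286, sin θ = 0.514841 (intermediates below are computed at full precision and shown rounded to 5 d.p.)
v1: (-2.5,4) → rotate → (-4.20258,2.14204) → ×s → (-3.77956,1.92643) → (-3.78,1.93)
v2: (-2,-3) → rotate → (-0.17005,-3.60154) → ×s → (-0.15293,-3.23902) → (-0.15,-3.24)
v3: (0.5,-5) → rotate → (3.00285,-4.02901) → ×s → (2.70059,-3.62346) → (2.70,-3.62)
v4: (4,-5) → rotate → (6.00335,-2.22706) → ×s → (5.39906,-2.00289) → (5.40,-2.00)
v5: (4,3.5) → rotate → (1.62720,5.05986) → ×s → (1.46341,4.55055) → (1.46,4.55)
v6: (0,4.5) → rotate → (-2.31679,3.85779) → ×s → (-2.08358,3.46947) → (-2.08,3.47)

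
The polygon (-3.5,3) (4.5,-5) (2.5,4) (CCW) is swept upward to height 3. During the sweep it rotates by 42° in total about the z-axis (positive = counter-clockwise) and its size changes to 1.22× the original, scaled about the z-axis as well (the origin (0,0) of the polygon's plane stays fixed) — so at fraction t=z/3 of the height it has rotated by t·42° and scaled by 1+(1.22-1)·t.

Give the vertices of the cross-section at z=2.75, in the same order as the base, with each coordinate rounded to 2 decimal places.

Cross-section at z=2.75: (-5.54,0.20) (7.97,-1.34) (-0.64,5.63)

t = z/height = 2.75/3 = 0.916667
s = 1 + (scale-1)·z/height = 1 + (1.22-1)·2.75/3 = 1.201667
θ = twist·z/height = 42°·2.75/3 = 38.5000° = 0.671952 rad
cos θ = 0.782608, sin θ = 0.622515 (intermediates below are computed at full precision and shown rounded to 5 d.p.)
v1: (-3.5,3) → rotate → (-4.60667,0.16902) → ×s → (-5.53568,0.20311) → (-5.54,0.20)
v2: (4.5,-5) → rotate → (6.63431,-1.11172) → ×s → (7.97223,-1.33592) → (7.97,-1.34)
v3: (2.5,4) → rotate → (-0.53354,4.68672) → ×s → (-0.64114,5.63187) → (-0.64,5.63)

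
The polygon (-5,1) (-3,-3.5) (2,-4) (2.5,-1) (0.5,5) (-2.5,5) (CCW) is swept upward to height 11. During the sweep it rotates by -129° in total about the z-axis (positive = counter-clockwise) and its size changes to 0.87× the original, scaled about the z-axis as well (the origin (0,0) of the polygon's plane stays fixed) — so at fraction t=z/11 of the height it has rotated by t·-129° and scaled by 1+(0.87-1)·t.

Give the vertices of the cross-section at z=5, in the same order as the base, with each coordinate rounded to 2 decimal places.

Cross-section at z=5: (-1.65,4.51) (-4.28,0.70) (-2.23,-3.57) (0.42,-2.50) (4.26,2.05) (2.79,4.46)

t = z/height = 5/11 = 0.454545
s = 1 + (scale-1)·z/height = 1 + (0.87-1)·5/11 = 0.940909
θ = twist·z/height = -129°·5/11 = -58.6364° = -1.023398 rad
cos θ = 0.520468, sin θ = -0.853881 (intermediates below are computed at full precision and shown rounded to 5 d.p.)
v1: (-5,1) → rotate → (-1.74846,4.78987) → ×s → (-1.64514,4.50684) → (-1.65,4.51)
v2: (-3,-3.5) → rotate → (-4.54999,0.74001) → ×s → (-4.28113,0.69628) → (-4.28,0.70)
v3: (2,-4) → rotate → (-2.37459,-3.78963) → ×s → (-2.23427,-3.56570) → (-2.23,-3.57)
v4: (2.5,-1) → rotate → (0.44729,-2.65517) → ×s → (0.42086,-2.49827) → (0.42,-2.50)
v5: (0.5,5) → rotate → (4.52964,2.17540) → ×s → (4.26198,2.04685) → (4.26,2.05)
v6: (-2.5,5) → rotate → (2.96824,4.73704) → ×s → (2.79284,4.45713) → (2.79,4.46)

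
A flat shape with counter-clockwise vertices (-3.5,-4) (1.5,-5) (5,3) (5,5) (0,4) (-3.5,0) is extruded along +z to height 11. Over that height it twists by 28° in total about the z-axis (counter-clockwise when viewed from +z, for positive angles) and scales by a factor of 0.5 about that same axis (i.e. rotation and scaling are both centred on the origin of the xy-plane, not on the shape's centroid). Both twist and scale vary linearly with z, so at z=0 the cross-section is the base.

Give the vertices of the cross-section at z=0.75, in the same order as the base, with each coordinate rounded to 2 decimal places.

t = z/height = 0.75/11 = 0.0681818
s = 1 + (scale-1)·z/height = 1 + (0.5-1)·0.75/11 = 0.965909
θ = twist·z/height = 28°·0.75/11 = 1.9091° = 0.033320 rad
cos θ = 0.999445, sin θ = 0.033314 (intermediates below are computed at full precision and shown rounded to 5 d.p.)
v1: (-3.5,-4) → rotate → (-3.36480,-4.11438) → ×s → (-3.25009,-3.97412) → (-3.25,-3.97)
v2: (1.5,-5) → rotate → (1.66574,-4.94725) → ×s → (1.60895,-4.77860) → (1.61,-4.78)
v3: (5,3) → rotate → (4.89728,3.16490) → ×s → (4.73033,3.05701) → (4.73,3.06)
v4: (5,5) → rotate → (4.83066,5.16379) → ×s → (4.66597,4.98776) → (4.67,4.99)
v5: (0,4) → rotate → (-0.13326,3.99778) → ×s → (-0.12871,3.86149) → (-0.13,3.86)
v6: (-3.5,0) → rotate → (-3.49806,-0.11660) → ×s → (-3.37881,-0.11262) → (-3.38,-0.11)

Cross-section at z=0.75: (-3.25,-3.97) (1.61,-4.78) (4.73,3.06) (4.67,4.99) (-0.13,3.86) (-3.38,-0.11)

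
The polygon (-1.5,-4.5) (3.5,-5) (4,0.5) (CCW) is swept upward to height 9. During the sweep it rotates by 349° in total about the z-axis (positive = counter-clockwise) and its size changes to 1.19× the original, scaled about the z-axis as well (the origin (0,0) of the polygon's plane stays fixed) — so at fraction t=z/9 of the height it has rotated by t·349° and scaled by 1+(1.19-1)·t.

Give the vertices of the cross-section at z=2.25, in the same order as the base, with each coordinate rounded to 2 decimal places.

Cross-section at z=2.25: (4.63,-1.80) (5.41,3.41) (-0.32,4.21)

t = z/height = 2.25/9 = 0.25
s = 1 + (scale-1)·z/height = 1 + (1.19-1)·2.25/9 = 1.047500
θ = twist·z/height = 349°·2.25/9 = 87.2500° = 1.522800 rad
cos θ = 0.047978, sin θ = 0.998848 (intermediates below are computed at full precision and shown rounded to 5 d.p.)
v1: (-1.5,-4.5) → rotate → (4.42285,-1.71417) → ×s → (4.63294,-1.79560) → (4.63,-1.80)
v2: (3.5,-5) → rotate → (5.16217,3.25608) → ×s → (5.40737,3.41074) → (5.41,3.41)
v3: (4,0.5) → rotate → (-0.30751,4.01938) → ×s → (-0.32212,4.21030) → (-0.32,4.21)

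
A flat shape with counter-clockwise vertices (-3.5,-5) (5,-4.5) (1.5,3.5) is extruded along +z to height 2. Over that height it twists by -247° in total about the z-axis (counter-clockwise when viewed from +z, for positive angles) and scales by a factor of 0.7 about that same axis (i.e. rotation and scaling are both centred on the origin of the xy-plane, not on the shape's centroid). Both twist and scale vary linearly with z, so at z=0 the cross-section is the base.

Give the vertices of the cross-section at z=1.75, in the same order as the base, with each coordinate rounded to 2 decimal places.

Cross-section at z=1.75: (4.26,1.46) (-1.02,4.85) (-2.42,-1.43)

t = z/height = 1.75/2 = 0.875
s = 1 + (scale-1)·z/height = 1 + (0.7-1)·1.75/2 = 0.737500
θ = twist·z/height = -247°·1.75/2 = -216.1250° = -3.772093 rad
cos θ = -0.807733, sin θ = 0.589549 (intermediates below are computed at full precision and shown rounded to 5 d.p.)
v1: (-3.5,-5) → rotate → (5.77481,1.97524) → ×s → (4.25892,1.45674) → (4.26,1.46)
v2: (5,-4.5) → rotate → (-1.38569,6.58254) → ×s → (-1.02195,4.85462) → (-1.02,4.85)
v3: (1.5,3.5) → rotate → (-3.27502,-1.94274) → ×s → (-2.41533,-1.43277) → (-2.42,-1.43)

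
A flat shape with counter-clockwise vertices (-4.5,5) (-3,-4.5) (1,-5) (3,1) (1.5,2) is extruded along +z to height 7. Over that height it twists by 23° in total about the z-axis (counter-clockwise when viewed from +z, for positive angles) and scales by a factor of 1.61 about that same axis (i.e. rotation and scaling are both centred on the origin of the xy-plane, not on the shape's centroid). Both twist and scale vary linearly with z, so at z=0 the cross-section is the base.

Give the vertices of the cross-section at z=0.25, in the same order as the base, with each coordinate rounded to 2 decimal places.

Cross-section at z=0.25: (-4.67,5.04) (-3.00,-4.64) (1.09,-5.09) (3.05,1.07) (1.50,2.07)

t = z/height = 0.25/7 = 0.0357143
s = 1 + (scale-1)·z/height = 1 + (1.61-1)·0.25/7 = 1.021786
θ = twist·z/height = 23°·0.25/7 = 0.8214° = 0.014337 rad
cos θ = 0.999897, sin θ = 0.014336 (intermediates below are computed at full precision and shown rounded to 5 d.p.)
v1: (-4.5,5) → rotate → (-4.57122,4.93497) → ×s → (-4.67081,5.04249) → (-4.67,5.04)
v2: (-3,-4.5) → rotate → (-2.93518,-4.54255) → ×s → (-2.99912,-4.64151) → (-3.00,-4.64)
v3: (1,-5) → rotate → (1.07158,-4.98515) → ×s → (1.09492,-5.09376) → (1.09,-5.09)
v4: (3,1) → rotate → (2.98536,1.04291) → ×s → (3.05039,1.06563) → (3.05,1.07)
v5: (1.5,2) → rotate → (1.47117,2.02130) → ×s → (1.50322,2.06533) → (1.50,2.07)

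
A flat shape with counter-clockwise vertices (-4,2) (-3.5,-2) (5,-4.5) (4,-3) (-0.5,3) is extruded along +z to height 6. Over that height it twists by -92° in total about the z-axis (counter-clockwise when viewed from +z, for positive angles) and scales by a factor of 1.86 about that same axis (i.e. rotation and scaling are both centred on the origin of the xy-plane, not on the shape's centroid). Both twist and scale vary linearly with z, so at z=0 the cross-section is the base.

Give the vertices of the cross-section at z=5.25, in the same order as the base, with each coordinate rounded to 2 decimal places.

t = z/height = 5.25/6 = 0.875
s = 1 + (scale-1)·z/height = 1 + (1.86-1)·5.25/6 = 1.752500
θ = twist·z/height = -92°·5.25/6 = -80.5000° = -1.404990 rad
cos θ = 0.165048, sin θ = -0.986286 (intermediates below are computed at full precision and shown rounded to 5 d.p.)
v1: (-4,2) → rotate → (1.31238,4.27524) → ×s → (2.29995,7.49235) → (2.30,7.49)
v2: (-3.5,-2) → rotate → (-2.55024,3.12190) → ×s → (-4.46929,5.47114) → (-4.47,5.47)
v3: (5,-4.5) → rotate → (-3.61305,-5.67414) → ×s → (-6.33187,-9.94393) → (-6.33,-9.94)
v4: (4,-3) → rotate → (-2.29867,-4.44029) → ×s → (-4.02841,-7.78160) → (-4.03,-7.78)
v5: (-0.5,3) → rotate → (2.87633,0.98829) → ×s → (5.04077,1.73197) → (5.04,1.73)

Cross-section at z=5.25: (2.30,7.49) (-4.47,5.47) (-6.33,-9.94) (-4.03,-7.78) (5.04,1.73)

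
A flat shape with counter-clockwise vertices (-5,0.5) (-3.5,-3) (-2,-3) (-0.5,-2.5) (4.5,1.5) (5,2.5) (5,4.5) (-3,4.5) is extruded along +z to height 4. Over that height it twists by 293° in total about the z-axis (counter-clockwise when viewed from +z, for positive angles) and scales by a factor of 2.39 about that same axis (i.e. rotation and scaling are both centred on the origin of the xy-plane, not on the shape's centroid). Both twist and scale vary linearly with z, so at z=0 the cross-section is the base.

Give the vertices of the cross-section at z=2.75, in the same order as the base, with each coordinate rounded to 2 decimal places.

t = z/height = 2.75/4 = 0.6875
s = 1 + (scale-1)·z/height = 1 + (2.39-1)·2.75/4 = 1.955625
θ = twist·z/height = 293°·2.75/4 = 201.4375° = 3.515748 rad
cos θ = -0.930817, sin θ = -0.365486 (intermediates below are computed at full precision and shown rounded to 5 d.p.)
v1: (-5,0.5) → rotate → (4.83683,1.36202) → ×s → (9.45902,2.66360) → (9.46,2.66)
v2: (-3.5,-3) → rotate → (2.16140,4.07165) → ×s → (4.22689,7.96262) → (4.23,7.96)
v3: (-2,-3) → rotate → (0.76518,3.52342) → ×s → (1.49640,6.89049) → (1.50,6.89)
v4: (-0.5,-2.5) → rotate → (-0.44831,2.50979) → ×s → (-0.87672,4.90820) → (-0.88,4.91)
v5: (4.5,1.5) → rotate → (-3.64045,-3.04091) → ×s → (-7.11935,-5.94688) → (-7.12,-5.95)
v6: (5,2.5) → rotate → (-3.74037,-4.15447) → ×s → (-7.31476,-8.12459) → (-7.31,-8.12)
v7: (5,4.5) → rotate → (-3.00940,-6.01611) → ×s → (-5.88525,-11.76525) → (-5.89,-11.77)
v8: (-3,4.5) → rotate → (4.43714,-3.09222) → ×s → (8.67738,-6.04722) → (8.68,-6.05)

Cross-section at z=2.75: (9.46,2.66) (4.23,7.96) (1.50,6.89) (-0.88,4.91) (-7.12,-5.95) (-7.31,-8.12) (-5.89,-11.77) (8.68,-6.05)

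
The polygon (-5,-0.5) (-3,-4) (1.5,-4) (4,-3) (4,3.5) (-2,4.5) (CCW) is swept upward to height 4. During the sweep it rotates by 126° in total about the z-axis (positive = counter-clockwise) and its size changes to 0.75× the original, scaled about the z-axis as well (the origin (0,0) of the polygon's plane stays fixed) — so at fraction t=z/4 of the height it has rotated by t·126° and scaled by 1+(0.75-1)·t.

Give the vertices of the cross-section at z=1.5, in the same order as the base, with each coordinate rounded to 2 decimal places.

Cross-section at z=1.5: (-2.74,-3.63) (0.82,-4.46) (3.58,-1.46) (4.46,0.82) (0.13,4.81) (-4.22,1.44)

t = z/height = 1.5/4 = 0.375
s = 1 + (scale-1)·z/height = 1 + (0.75-1)·1.5/4 = 0.906250
θ = twist·z/height = 126°·1.5/4 = 47.2500° = 0.824668 rad
cos θ = 0.678801, sin θ = 0.734323 (intermediates below are computed at full precision and shown rounded to 5 d.p.)
v1: (-5,-0.5) → rotate → (-3.02684,-4.01101) → ×s → (-2.74308,-3.63498) → (-2.74,-3.63)
v2: (-3,-4) → rotate → (0.90089,-4.91817) → ×s → (0.81643,-4.45709) → (0.82,-4.46)
v3: (1.5,-4) → rotate → (3.95549,-1.61372) → ×s → (3.58466,-1.46243) → (3.58,-1.46)
v4: (4,-3) → rotate → (4.91817,0.90089) → ×s → (4.45709,0.81643) → (4.46,0.82)
v5: (4,3.5) → rotate → (0.14507,5.31309) → ×s → (0.13147,4.81499) → (0.13,4.81)
v6: (-2,4.5) → rotate → (-4.66205,1.58596) → ×s → (-4.22499,1.43727) → (-4.22,1.44)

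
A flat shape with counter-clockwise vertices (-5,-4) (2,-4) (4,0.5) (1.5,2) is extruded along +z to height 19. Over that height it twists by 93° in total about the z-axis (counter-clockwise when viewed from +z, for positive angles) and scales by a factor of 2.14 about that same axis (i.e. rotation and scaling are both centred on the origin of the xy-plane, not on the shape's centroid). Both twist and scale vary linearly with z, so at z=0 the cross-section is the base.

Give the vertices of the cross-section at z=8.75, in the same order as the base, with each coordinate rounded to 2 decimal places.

Cross-section at z=8.75: (-1.45,-9.66) (6.38,-2.40) (3.96,4.71) (-0.40,3.79)

t = z/height = 8.75/19 = 0.460526
s = 1 + (scale-1)·z/height = 1 + (2.14-1)·8.75/19 = 1.525000
θ = twist·z/height = 93°·8.75/19 = 42.8289° = 0.747506 rad
cos θ = 0.733386, sin θ = 0.679812 (intermediates below are computed at full precision and shown rounded to 5 d.p.)
v1: (-5,-4) → rotate → (-0.94768,-6.33261) → ×s → (-1.44522,-9.65722) → (-1.45,-9.66)
v2: (2,-4) → rotate → (4.18602,-1.57392) → ×s → (6.38368,-2.40023) → (6.38,-2.40)
v3: (4,0.5) → rotate → (2.59364,3.08594) → ×s → (3.95530,4.70606) → (3.96,4.71)
v4: (1.5,2) → rotate → (-0.25954,2.48649) → ×s → (-0.39580,3.79190) → (-0.40,3.79)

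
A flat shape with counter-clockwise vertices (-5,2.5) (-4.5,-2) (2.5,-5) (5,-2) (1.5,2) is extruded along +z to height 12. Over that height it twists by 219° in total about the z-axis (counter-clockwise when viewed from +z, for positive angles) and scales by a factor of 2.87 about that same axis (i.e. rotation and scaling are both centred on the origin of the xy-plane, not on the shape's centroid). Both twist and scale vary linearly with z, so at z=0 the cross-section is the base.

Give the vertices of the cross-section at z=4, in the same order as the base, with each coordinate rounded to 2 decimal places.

t = z/height = 4/12 = 0.333333
s = 1 + (scale-1)·z/height = 1 + (2.87-1)·4/12 = 1.623333
θ = twist·z/height = 219°·4/12 = 73.0000° = 1.274090 rad
cos θ = 0.292372, sin θ = 0.956305 (intermediates below are computed at full precision and shown rounded to 5 d.p.)
v1: (-5,2.5) → rotate → (-3.85262,-4.05059) → ×s → (-6.25409,-6.57547) → (-6.25,-6.58)
v2: (-4.5,-2) → rotate → (0.59694,-4.88811) → ×s → (0.96903,-7.93504) → (0.97,-7.94)
v3: (2.5,-5) → rotate → (5.51245,0.92890) → ×s → (8.94855,1.50792) → (8.95,1.51)
v4: (5,-2) → rotate → (3.37447,4.19678) → ×s → (5.47789,6.81277) → (5.48,6.81)
v5: (1.5,2) → rotate → (-1.47405,2.01920) → ×s → (-2.39288,3.27784) → (-2.39,3.28)

Cross-section at z=4: (-6.25,-6.58) (0.97,-7.94) (8.95,1.51) (5.48,6.81) (-2.39,3.28)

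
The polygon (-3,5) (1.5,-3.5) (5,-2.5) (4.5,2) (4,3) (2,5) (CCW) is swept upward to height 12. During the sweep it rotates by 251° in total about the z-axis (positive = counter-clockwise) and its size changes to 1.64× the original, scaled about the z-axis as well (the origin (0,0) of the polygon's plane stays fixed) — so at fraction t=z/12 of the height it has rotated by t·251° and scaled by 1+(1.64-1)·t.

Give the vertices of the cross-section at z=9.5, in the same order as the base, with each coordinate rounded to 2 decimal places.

t = z/height = 9.5/12 = 0.791667
s = 1 + (scale-1)·z/height = 1 + (1.64-1)·9.5/12 = 1.506667
θ = twist·z/height = 251°·9.5/12 = 198.7083° = 3.468115 rad
cos θ = -0.947164, sin θ = -0.320751 (intermediates below are computed at full precision and shown rounded to 5 d.p.)
v1: (-3,5) → rotate → (4.44524,-3.77357) → ×s → (6.69750,-5.68551) → (6.70,-5.69)
v2: (1.5,-3.5) → rotate → (-2.54337,2.83395) → ×s → (-3.83202,4.26981) → (-3.83,4.27)
v3: (5,-2.5) → rotate → (-5.53770,0.76416) → ×s → (-8.34346,1.15133) → (-8.34,1.15)
v4: (4.5,2) → rotate → (-3.62073,-3.33771) → ×s → (-5.45524,-5.02881) → (-5.46,-5.03)
v5: (4,3) → rotate → (-2.82640,-4.12449) → ×s → (-4.25845,-6.21424) → (-4.26,-6.21)
v6: (2,5) → rotate → (-0.29057,-5.37732) → ×s → (-0.43780,-8.10183) → (-0.44,-8.10)

Cross-section at z=9.5: (6.70,-5.69) (-3.83,4.27) (-8.34,1.15) (-5.46,-5.03) (-4.26,-6.21) (-0.44,-8.10)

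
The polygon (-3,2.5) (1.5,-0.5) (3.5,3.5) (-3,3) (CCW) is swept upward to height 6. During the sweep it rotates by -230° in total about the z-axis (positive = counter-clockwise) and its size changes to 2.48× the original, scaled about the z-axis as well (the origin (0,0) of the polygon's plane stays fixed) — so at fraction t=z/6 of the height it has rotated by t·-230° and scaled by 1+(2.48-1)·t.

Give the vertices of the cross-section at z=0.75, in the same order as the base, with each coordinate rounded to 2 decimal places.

Cross-section at z=0.75: (-1.69,4.31) (1.27,-1.37) (5.63,1.64) (-1.41,4.83)

t = z/height = 0.75/6 = 0.125
s = 1 + (scale-1)·z/height = 1 + (2.48-1)·0.75/6 = 1.185000
θ = twist·z/height = -230°·0.75/6 = -28.7500° = -0.501782 rad
cos θ = 0.876727, sin θ = -0.480989 (intermediates below are computed at full precision and shown rounded to 5 d.p.)
v1: (-3,2.5) → rotate → (-1.42771,3.63478) → ×s → (-1.69183,4.30722) → (-1.69,4.31)
v2: (1.5,-0.5) → rotate → (1.07460,-1.15985) → ×s → (1.27340,-1.37442) → (1.27,-1.37)
v3: (3.5,3.5) → rotate → (4.75200,1.38508) → ×s → (5.63113,1.64132) → (5.63,1.64)
v4: (-3,3) → rotate → (-1.18721,4.07315) → ×s → (-1.40685,4.82668) → (-1.41,4.83)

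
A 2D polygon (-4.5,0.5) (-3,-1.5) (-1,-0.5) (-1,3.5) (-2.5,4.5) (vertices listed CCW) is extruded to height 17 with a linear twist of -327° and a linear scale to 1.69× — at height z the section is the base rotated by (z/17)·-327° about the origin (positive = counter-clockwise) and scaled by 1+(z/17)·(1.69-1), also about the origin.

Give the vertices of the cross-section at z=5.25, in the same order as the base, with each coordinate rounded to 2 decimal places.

Cross-section at z=5.25: (1.64,5.24) (-1.09,3.92) (-0.36,1.31) (4.40,0.38) (5.94,1.94)

t = z/height = 5.25/17 = 0.308824
s = 1 + (scale-1)·z/height = 1 + (1.69-1)·5.25/17 = 1.213088
θ = twist·z/height = -327°·5.25/17 = -100.9853° = -1.762526 rad
cos θ = -0.190557, sin θ = -0.981676 (intermediates below are computed at full precision and shown rounded to 5 d.p.)
v1: (-4.5,0.5) → rotate → (1.34834,4.32226) → ×s → (1.63566,5.24329) → (1.64,5.24)
v2: (-3,-1.5) → rotate → (-0.90084,3.23086) → ×s → (-1.09280,3.91932) → (-1.09,3.92)
v3: (-1,-0.5) → rotate → (-0.30028,1.07695) → ×s → (-0.36427,1.30644) → (-0.36,1.31)
v4: (-1,3.5) → rotate → (3.62642,0.31473) → ×s → (4.39917,0.38179) → (4.40,0.38)
v5: (-2.5,4.5) → rotate → (4.89394,1.59668) → ×s → (5.93678,1.93692) → (5.94,1.94)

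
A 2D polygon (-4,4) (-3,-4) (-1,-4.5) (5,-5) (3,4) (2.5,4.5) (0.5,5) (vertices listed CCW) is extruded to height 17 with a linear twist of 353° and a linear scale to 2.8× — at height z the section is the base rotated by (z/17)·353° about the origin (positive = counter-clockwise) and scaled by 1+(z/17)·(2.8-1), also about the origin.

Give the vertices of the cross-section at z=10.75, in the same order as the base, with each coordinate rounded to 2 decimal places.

Cross-section at z=10.75: (12.09,-0.38) (-1.18,10.63) (-5.03,8.48) (-15.11,0.47) (1.18,-10.63) (2.69,-10.67) (6.54,-8.52)

t = z/height = 10.75/17 = 0.632353
s = 1 + (scale-1)·z/height = 1 + (2.8-1)·10.75/17 = 2.138235
θ = twist·z/height = 353°·10.75/17 = 223.2206° = 3.895934 rad
cos θ = -0.728723, sin θ = -0.684809 (intermediates below are computed at full precision and shown rounded to 5 d.p.)
v1: (-4,4) → rotate → (5.65413,-0.17565) → ×s → (12.08985,-0.37559) → (12.09,-0.38)
v2: (-3,-4) → rotate → (-0.55307,4.96932) → ×s → (-1.18259,10.62557) → (-1.18,10.63)
v3: (-1,-4.5) → rotate → (-2.35292,3.96406) → ×s → (-5.03109,8.47609) → (-5.03,8.48)
v4: (5,-5) → rotate → (-7.06766,0.21957) → ×s → (-15.11232,0.46949) → (-15.11,0.47)
v5: (3,4) → rotate → (0.55307,-4.96932) → ×s → (1.18259,-10.62557) → (1.18,-10.63)
v6: (2.5,4.5) → rotate → (1.25983,-4.99127) → ×s → (2.69382,-10.67252) → (2.69,-10.67)
v7: (0.5,5) → rotate → (3.05968,-3.98602) → ×s → (6.54232,-8.52304) → (6.54,-8.52)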